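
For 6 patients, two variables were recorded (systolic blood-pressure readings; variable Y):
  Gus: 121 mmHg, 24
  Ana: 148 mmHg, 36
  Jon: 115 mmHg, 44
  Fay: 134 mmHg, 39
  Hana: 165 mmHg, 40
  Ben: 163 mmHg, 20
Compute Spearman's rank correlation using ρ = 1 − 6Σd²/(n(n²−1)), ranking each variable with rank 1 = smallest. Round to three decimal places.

-0.257

Ranks of variable 1: 2, 4, 1, 3, 6, 5
Ranks of variable 2: 2, 3, 6, 4, 5, 1
d = r₁ − r₂: 0, 1, -5, -1, 1, 4
d²: 0, 1, 25, 1, 1, 16; Σd² = 44
ρ = 1 − 6·44/(6·35) = 1 − 264/210 = -0.257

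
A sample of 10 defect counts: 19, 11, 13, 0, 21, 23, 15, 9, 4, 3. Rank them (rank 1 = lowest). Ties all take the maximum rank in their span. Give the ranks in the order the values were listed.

8, 5, 6, 1, 9, 10, 7, 4, 3, 2

Sorted (ascending): 0, 3, 4, 9, 11, 13, 15, 19, 21, 23
No ties — each value takes its position as its rank.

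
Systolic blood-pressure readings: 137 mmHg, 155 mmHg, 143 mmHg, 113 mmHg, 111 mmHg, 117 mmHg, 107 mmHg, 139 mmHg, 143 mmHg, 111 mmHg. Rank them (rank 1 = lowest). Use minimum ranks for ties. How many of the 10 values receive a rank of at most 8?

Sorted (ascending): 107, 111, 111, 113, 117, 137, 139, 143, 143, 155
The 2 values of 111 occupy positions 2–3 → each gets rank 2.
The 2 values of 143 occupy positions 8–9 → each gets rank 8.
Ranks ≤ 8: {1, 2, 2, 4, 5, 6, 7, 8, 8} → 9 values.

9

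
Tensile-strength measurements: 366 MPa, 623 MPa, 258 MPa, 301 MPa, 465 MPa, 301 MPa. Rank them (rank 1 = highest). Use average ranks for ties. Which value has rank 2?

Sorted (descending): 623, 465, 366, 301, 301, 258
The 2 values of 301 occupy positions 4–5 → average rank (4+5)/2 = 4.5.
Rank 2 → value 465.

465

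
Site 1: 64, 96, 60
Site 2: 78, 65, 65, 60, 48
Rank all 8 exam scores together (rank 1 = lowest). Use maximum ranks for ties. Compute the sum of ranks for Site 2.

23

Sorted (ascending): 48, 60, 60, 64, 65, 65, 78, 96
The 2 values of 60 occupy positions 2–3 → each gets rank 3.
The 2 values of 65 occupy positions 5–6 → each gets rank 6.
Site 2 values → pooled ranks: 78→7, 65→6, 65→6, 60→3, 48→1
Rank sum = 7 + 6 + 6 + 3 + 1 = 23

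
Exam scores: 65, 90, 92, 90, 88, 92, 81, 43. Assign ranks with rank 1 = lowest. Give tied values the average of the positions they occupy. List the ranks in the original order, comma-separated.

2, 5.5, 7.5, 5.5, 4, 7.5, 3, 1

Sorted (ascending): 43, 65, 81, 88, 90, 90, 92, 92
The 2 values of 90 occupy positions 5–6 → average rank (5+6)/2 = 5.5.
The 2 values of 92 occupy positions 7–8 → average rank (7+8)/2 = 7.5.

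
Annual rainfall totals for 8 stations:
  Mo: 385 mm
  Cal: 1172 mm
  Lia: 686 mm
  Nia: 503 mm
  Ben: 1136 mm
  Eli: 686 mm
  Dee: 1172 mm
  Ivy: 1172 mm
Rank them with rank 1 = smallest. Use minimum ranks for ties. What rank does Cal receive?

6

Sorted (ascending): 385, 503, 686, 686, 1136, 1172, 1172, 1172
The 2 values of 686 occupy positions 3–4 → each gets rank 3.
The 3 values of 1172 occupy positions 6–8 → each gets rank 6.
Cal has value 1172 mm → rank 6.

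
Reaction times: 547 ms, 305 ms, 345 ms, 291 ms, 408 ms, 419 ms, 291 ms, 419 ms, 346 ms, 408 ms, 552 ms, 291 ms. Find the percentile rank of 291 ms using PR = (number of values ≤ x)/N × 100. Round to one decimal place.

25.0

N = 12.
Strictly below 291: 0. Equal to 291: 3.
PR = 3/12 × 100 = 25.0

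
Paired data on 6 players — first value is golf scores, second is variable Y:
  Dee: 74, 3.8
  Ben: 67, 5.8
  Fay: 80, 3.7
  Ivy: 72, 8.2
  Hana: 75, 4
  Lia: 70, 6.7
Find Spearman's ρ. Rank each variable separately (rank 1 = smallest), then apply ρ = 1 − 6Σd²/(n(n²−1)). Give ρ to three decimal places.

Ranks of variable 1: 4, 1, 6, 3, 5, 2
Ranks of variable 2: 2, 4, 1, 6, 3, 5
d = r₁ − r₂: 2, -3, 5, -3, 2, -3
d²: 4, 9, 25, 9, 4, 9; Σd² = 60
ρ = 1 − 6·60/(6·35) = 1 − 360/210 = -0.714

-0.714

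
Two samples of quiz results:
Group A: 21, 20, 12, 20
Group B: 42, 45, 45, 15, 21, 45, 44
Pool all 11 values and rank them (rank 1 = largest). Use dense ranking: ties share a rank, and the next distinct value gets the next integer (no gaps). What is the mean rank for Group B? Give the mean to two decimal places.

Sorted (descending): 45, 45, 45, 44, 42, 21, 21, 20, 20, 15, 12
The 3 values of 45 share dense rank 1.
The 2 values of 21 share dense rank 4.
The 2 values of 20 share dense rank 5.
Remaining distinct values take the next consecutive integers.
Group B values → pooled ranks: 42→3, 45→1, 45→1, 15→6, 21→4, 45→1, 44→2
Mean rank = (3 + 1 + 1 + 6 + 4 + 1 + 2) / 7 = 2.57

2.57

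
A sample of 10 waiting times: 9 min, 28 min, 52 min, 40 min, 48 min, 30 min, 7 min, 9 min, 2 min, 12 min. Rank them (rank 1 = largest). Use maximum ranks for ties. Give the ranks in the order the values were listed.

Sorted (descending): 52, 48, 40, 30, 28, 12, 9, 9, 7, 2
The 2 values of 9 occupy positions 7–8 → each gets rank 8.

8, 5, 1, 3, 2, 4, 9, 8, 10, 6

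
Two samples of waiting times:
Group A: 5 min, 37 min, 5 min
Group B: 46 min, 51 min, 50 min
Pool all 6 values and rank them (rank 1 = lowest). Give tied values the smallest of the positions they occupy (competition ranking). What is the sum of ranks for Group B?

Sorted (ascending): 5, 5, 37, 46, 50, 51
The 2 values of 5 occupy positions 1–2 → each gets rank 1.
Group B values → pooled ranks: 46→4, 51→6, 50→5
Rank sum = 4 + 6 + 5 = 15

15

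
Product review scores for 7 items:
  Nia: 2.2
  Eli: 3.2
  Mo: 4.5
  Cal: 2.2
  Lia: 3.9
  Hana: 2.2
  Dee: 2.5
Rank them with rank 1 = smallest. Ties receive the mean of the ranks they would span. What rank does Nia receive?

Sorted (ascending): 2.2, 2.2, 2.2, 2.5, 3.2, 3.9, 4.5
The 3 values of 2.2 occupy positions 1–3 → average rank 2.
Nia has value 2.2 → rank 2.

2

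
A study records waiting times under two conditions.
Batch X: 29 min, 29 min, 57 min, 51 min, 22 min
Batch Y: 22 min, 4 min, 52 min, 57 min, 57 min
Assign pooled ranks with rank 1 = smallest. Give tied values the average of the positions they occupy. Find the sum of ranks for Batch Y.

28.5

Sorted (ascending): 4, 22, 22, 29, 29, 51, 52, 57, 57, 57
The 2 values of 22 occupy positions 2–3 → average rank (2+3)/2 = 2.5.
The 2 values of 29 occupy positions 4–5 → average rank (4+5)/2 = 4.5.
The 3 values of 57 occupy positions 8–10 → average rank 9.
Batch Y values → pooled ranks: 22→2.5, 4→1, 52→7, 57→9, 57→9
Rank sum = 2.5 + 1 + 7 + 9 + 9 = 28.5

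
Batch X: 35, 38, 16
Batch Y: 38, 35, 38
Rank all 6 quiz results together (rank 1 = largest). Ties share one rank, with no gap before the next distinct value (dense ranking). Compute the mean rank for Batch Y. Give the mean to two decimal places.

1.33

Sorted (descending): 38, 38, 38, 35, 35, 16
The 3 values of 38 share dense rank 1.
The 2 values of 35 share dense rank 2.
Remaining distinct values take the next consecutive integers.
Batch Y values → pooled ranks: 38→1, 35→2, 38→1
Mean rank = (1 + 2 + 1) / 3 = 1.33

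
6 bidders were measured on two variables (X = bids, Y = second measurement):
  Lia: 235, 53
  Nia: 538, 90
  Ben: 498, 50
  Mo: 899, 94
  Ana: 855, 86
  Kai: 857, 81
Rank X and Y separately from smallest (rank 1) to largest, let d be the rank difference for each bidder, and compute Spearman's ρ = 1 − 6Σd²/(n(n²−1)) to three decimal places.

0.714

Ranks of variable 1: 1, 3, 2, 6, 4, 5
Ranks of variable 2: 2, 5, 1, 6, 4, 3
d = r₁ − r₂: -1, -2, 1, 0, 0, 2
d²: 1, 4, 1, 0, 0, 4; Σd² = 10
ρ = 1 − 6·10/(6·35) = 1 − 60/210 = 0.714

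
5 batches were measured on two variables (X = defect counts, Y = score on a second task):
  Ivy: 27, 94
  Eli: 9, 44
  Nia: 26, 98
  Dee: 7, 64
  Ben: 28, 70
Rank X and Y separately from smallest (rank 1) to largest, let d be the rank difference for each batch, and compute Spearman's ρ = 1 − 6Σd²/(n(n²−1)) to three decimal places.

Ranks of variable 1: 4, 2, 3, 1, 5
Ranks of variable 2: 4, 1, 5, 2, 3
d = r₁ − r₂: 0, 1, -2, -1, 2
d²: 0, 1, 4, 1, 4; Σd² = 10
ρ = 1 − 6·10/(5·24) = 1 − 60/120 = 0.500

0.500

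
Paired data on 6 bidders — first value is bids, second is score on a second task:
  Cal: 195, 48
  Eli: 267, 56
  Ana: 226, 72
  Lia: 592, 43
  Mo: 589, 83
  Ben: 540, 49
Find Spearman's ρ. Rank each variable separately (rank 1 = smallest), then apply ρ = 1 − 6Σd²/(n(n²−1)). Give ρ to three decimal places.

Ranks of variable 1: 1, 3, 2, 6, 5, 4
Ranks of variable 2: 2, 4, 5, 1, 6, 3
d = r₁ − r₂: -1, -1, -3, 5, -1, 1
d²: 1, 1, 9, 25, 1, 1; Σd² = 38
ρ = 1 − 6·38/(6·35) = 1 − 228/210 = -0.086

-0.086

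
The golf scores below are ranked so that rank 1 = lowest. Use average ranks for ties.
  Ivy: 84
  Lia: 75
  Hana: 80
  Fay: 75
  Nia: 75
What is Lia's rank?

Sorted (ascending): 75, 75, 75, 80, 84
The 3 values of 75 occupy positions 1–3 → average rank 2.
Lia has value 75 → rank 2.

2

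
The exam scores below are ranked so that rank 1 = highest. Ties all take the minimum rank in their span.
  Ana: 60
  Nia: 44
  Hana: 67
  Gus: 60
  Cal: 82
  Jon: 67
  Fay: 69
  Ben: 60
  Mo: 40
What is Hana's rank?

Sorted (descending): 82, 69, 67, 67, 60, 60, 60, 44, 40
The 2 values of 67 occupy positions 3–4 → each gets rank 3.
The 3 values of 60 occupy positions 5–7 → each gets rank 5.
Hana has value 67 → rank 3.

3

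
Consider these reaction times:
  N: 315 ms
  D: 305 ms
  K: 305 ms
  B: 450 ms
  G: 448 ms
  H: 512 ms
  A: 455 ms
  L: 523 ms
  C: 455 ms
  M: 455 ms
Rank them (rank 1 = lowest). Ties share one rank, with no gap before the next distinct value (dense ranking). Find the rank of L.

7

Sorted (ascending): 305, 305, 315, 448, 450, 455, 455, 455, 512, 523
The 2 values of 305 share dense rank 1.
The 3 values of 455 share dense rank 5.
Remaining distinct values take the next consecutive integers.
L has value 523 ms → rank 7.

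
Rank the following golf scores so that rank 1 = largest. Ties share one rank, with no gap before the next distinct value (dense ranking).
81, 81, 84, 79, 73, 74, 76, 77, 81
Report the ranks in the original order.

2, 2, 1, 3, 7, 6, 5, 4, 2

Sorted (descending): 84, 81, 81, 81, 79, 77, 76, 74, 73
The 3 values of 81 share dense rank 2.
Remaining distinct values take the next consecutive integers.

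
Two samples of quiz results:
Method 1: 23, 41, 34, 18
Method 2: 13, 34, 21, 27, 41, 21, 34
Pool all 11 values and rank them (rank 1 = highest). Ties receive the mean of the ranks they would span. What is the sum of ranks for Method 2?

43.5

Sorted (descending): 41, 41, 34, 34, 34, 27, 23, 21, 21, 18, 13
The 2 values of 41 occupy positions 1–2 → average rank (1+2)/2 = 1.5.
The 3 values of 34 occupy positions 3–5 → average rank 4.
The 2 values of 21 occupy positions 8–9 → average rank (8+9)/2 = 8.5.
Method 2 values → pooled ranks: 13→11, 34→4, 21→8.5, 27→6, 41→1.5, 21→8.5, 34→4
Rank sum = 11 + 4 + 8.5 + 6 + 1.5 + 8.5 + 4 = 43.5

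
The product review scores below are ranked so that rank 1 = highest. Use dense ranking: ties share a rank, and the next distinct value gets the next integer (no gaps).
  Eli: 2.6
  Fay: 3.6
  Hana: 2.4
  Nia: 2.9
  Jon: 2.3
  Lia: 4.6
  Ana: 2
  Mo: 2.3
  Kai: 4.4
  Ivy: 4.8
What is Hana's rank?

Sorted (descending): 4.8, 4.6, 4.4, 3.6, 2.9, 2.6, 2.4, 2.3, 2.3, 2
The 2 values of 2.3 share dense rank 8.
Remaining distinct values take the next consecutive integers.
Hana has value 2.4 → rank 7.

7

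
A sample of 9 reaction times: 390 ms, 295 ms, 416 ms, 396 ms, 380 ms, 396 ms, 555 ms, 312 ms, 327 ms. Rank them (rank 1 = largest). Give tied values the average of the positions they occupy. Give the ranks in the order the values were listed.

5, 9, 2, 3.5, 6, 3.5, 1, 8, 7

Sorted (descending): 555, 416, 396, 396, 390, 380, 327, 312, 295
The 2 values of 396 occupy positions 3–4 → average rank (3+4)/2 = 3.5.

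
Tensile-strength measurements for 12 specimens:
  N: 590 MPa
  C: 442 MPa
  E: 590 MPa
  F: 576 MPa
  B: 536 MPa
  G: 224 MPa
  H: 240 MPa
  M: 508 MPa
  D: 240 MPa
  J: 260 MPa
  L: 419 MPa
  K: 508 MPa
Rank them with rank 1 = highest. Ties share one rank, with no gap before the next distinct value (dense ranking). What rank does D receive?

Sorted (descending): 590, 590, 576, 536, 508, 508, 442, 419, 260, 240, 240, 224
The 2 values of 590 share dense rank 1.
The 2 values of 508 share dense rank 4.
The 2 values of 240 share dense rank 8.
Remaining distinct values take the next consecutive integers.
D has value 240 MPa → rank 8.

8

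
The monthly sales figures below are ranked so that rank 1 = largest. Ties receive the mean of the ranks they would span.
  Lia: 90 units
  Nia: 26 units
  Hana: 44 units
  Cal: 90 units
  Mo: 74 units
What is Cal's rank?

1.5

Sorted (descending): 90, 90, 74, 44, 26
The 2 values of 90 occupy positions 1–2 → average rank (1+2)/2 = 1.5.
Cal has value 90 units → rank 1.5.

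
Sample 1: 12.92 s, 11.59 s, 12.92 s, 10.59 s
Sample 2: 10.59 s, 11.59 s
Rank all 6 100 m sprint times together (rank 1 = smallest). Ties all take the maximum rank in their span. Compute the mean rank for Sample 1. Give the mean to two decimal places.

4.50

Sorted (ascending): 10.59, 10.59, 11.59, 11.59, 12.92, 12.92
The 2 values of 10.59 occupy positions 1–2 → each gets rank 2.
The 2 values of 11.59 occupy positions 3–4 → each gets rank 4.
The 2 values of 12.92 occupy positions 5–6 → each gets rank 6.
Sample 1 values → pooled ranks: 12.92→6, 11.59→4, 12.92→6, 10.59→2
Mean rank = (6 + 4 + 6 + 2) / 4 = 4.50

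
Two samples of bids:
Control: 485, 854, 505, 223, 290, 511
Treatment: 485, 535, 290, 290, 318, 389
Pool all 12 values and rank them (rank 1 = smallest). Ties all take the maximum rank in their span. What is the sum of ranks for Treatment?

38

Sorted (ascending): 223, 290, 290, 290, 318, 389, 485, 485, 505, 511, 535, 854
The 3 values of 290 occupy positions 2–4 → each gets rank 4.
The 2 values of 485 occupy positions 7–8 → each gets rank 8.
Treatment values → pooled ranks: 485→8, 535→11, 290→4, 290→4, 318→5, 389→6
Rank sum = 8 + 11 + 4 + 4 + 5 + 6 = 38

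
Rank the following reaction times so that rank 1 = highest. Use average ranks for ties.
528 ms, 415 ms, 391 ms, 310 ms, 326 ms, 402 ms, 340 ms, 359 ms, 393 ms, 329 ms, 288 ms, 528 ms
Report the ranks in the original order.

Sorted (descending): 528, 528, 415, 402, 393, 391, 359, 340, 329, 326, 310, 288
The 2 values of 528 occupy positions 1–2 → average rank (1+2)/2 = 1.5.

1.5, 3, 6, 11, 10, 4, 8, 7, 5, 9, 12, 1.5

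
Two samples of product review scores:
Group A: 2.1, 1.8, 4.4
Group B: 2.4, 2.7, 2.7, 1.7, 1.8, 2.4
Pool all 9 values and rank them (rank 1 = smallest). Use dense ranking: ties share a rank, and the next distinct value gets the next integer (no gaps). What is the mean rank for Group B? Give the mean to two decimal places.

3.50

Sorted (ascending): 1.7, 1.8, 1.8, 2.1, 2.4, 2.4, 2.7, 2.7, 4.4
The 2 values of 1.8 share dense rank 2.
The 2 values of 2.4 share dense rank 4.
The 2 values of 2.7 share dense rank 5.
Remaining distinct values take the next consecutive integers.
Group B values → pooled ranks: 2.4→4, 2.7→5, 2.7→5, 1.7→1, 1.8→2, 2.4→4
Mean rank = (4 + 5 + 5 + 1 + 2 + 4) / 6 = 3.50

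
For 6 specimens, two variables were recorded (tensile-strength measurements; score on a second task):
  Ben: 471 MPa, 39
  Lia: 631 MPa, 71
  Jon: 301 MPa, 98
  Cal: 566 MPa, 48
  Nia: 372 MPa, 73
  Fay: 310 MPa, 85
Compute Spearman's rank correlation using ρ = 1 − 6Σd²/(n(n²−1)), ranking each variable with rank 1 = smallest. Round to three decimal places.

-0.771

Ranks of variable 1: 4, 6, 1, 5, 3, 2
Ranks of variable 2: 1, 3, 6, 2, 4, 5
d = r₁ − r₂: 3, 3, -5, 3, -1, -3
d²: 9, 9, 25, 9, 1, 9; Σd² = 62
ρ = 1 − 6·62/(6·35) = 1 − 372/210 = -0.771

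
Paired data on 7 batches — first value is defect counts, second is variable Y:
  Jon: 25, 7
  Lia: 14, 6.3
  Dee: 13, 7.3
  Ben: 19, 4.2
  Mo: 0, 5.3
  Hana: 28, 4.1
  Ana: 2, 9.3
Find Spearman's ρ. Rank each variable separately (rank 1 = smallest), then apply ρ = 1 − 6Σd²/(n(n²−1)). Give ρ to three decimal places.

-0.500

Ranks of variable 1: 6, 4, 3, 5, 1, 7, 2
Ranks of variable 2: 5, 4, 6, 2, 3, 1, 7
d = r₁ − r₂: 1, 0, -3, 3, -2, 6, -5
d²: 1, 0, 9, 9, 4, 36, 25; Σd² = 84
ρ = 1 − 6·84/(7·48) = 1 − 504/336 = -0.500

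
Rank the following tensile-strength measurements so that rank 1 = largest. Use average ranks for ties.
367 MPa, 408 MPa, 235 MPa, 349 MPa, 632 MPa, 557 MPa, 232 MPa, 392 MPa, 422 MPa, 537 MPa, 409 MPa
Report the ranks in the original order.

8, 6, 10, 9, 1, 2, 11, 7, 4, 3, 5

Sorted (descending): 632, 557, 537, 422, 409, 408, 392, 367, 349, 235, 232
No ties — each value takes its position as its rank.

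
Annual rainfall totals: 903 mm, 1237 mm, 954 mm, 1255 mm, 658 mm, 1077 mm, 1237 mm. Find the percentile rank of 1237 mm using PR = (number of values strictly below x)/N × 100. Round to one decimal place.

N = 7.
Strictly below 1237: 4. Equal to 1237: 2.
PR = 4/7 × 100 = 57.1

57.1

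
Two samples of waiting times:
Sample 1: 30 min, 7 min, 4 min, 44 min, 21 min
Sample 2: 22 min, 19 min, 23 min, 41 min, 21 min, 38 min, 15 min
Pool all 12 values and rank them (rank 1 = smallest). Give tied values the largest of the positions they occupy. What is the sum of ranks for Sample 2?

49

Sorted (ascending): 4, 7, 15, 19, 21, 21, 22, 23, 30, 38, 41, 44
The 2 values of 21 occupy positions 5–6 → each gets rank 6.
Sample 2 values → pooled ranks: 22→7, 19→4, 23→8, 41→11, 21→6, 38→10, 15→3
Rank sum = 7 + 4 + 8 + 11 + 6 + 10 + 3 = 49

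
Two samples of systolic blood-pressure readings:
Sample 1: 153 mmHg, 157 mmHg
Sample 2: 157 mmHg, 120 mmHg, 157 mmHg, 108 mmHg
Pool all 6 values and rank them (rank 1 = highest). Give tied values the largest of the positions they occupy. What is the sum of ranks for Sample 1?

7

Sorted (descending): 157, 157, 157, 153, 120, 108
The 3 values of 157 occupy positions 1–3 → each gets rank 3.
Sample 1 values → pooled ranks: 153→4, 157→3
Rank sum = 4 + 3 = 7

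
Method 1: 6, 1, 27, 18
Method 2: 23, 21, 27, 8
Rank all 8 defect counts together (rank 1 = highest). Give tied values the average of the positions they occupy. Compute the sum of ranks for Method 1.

Sorted (descending): 27, 27, 23, 21, 18, 8, 6, 1
The 2 values of 27 occupy positions 1–2 → average rank (1+2)/2 = 1.5.
Method 1 values → pooled ranks: 6→7, 1→8, 27→1.5, 18→5
Rank sum = 7 + 8 + 1.5 + 5 = 21.5

21.5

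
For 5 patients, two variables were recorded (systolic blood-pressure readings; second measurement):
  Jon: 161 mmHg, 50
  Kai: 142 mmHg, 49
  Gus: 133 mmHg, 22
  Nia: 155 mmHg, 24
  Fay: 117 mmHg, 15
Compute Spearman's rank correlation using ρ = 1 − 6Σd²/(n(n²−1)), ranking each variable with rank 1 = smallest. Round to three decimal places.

Ranks of variable 1: 5, 3, 2, 4, 1
Ranks of variable 2: 5, 4, 2, 3, 1
d = r₁ − r₂: 0, -1, 0, 1, 0
d²: 0, 1, 0, 1, 0; Σd² = 2
ρ = 1 − 6·2/(5·24) = 1 − 12/120 = 0.900

0.900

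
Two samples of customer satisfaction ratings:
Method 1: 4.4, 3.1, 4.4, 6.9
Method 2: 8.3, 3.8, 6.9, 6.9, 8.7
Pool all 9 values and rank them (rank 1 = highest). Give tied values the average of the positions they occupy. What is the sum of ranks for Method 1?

Sorted (descending): 8.7, 8.3, 6.9, 6.9, 6.9, 4.4, 4.4, 3.8, 3.1
The 3 values of 6.9 occupy positions 3–5 → average rank 4.
The 2 values of 4.4 occupy positions 6–7 → average rank (6+7)/2 = 6.5.
Method 1 values → pooled ranks: 4.4→6.5, 3.1→9, 4.4→6.5, 6.9→4
Rank sum = 6.5 + 9 + 6.5 + 4 = 26

26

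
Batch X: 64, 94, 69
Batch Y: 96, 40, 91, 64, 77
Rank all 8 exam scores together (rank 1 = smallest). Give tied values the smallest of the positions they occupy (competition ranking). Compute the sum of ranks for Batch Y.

Sorted (ascending): 40, 64, 64, 69, 77, 91, 94, 96
The 2 values of 64 occupy positions 2–3 → each gets rank 2.
Batch Y values → pooled ranks: 96→8, 40→1, 91→6, 64→2, 77→5
Rank sum = 8 + 1 + 6 + 2 + 5 = 22

22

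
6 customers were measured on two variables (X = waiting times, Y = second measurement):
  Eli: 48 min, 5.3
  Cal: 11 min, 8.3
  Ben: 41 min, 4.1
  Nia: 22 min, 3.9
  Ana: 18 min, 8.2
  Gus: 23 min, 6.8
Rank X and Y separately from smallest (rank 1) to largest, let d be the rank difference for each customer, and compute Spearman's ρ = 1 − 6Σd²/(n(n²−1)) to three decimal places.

Ranks of variable 1: 6, 1, 5, 3, 2, 4
Ranks of variable 2: 3, 6, 2, 1, 5, 4
d = r₁ − r₂: 3, -5, 3, 2, -3, 0
d²: 9, 25, 9, 4, 9, 0; Σd² = 56
ρ = 1 − 6·56/(6·35) = 1 − 336/210 = -0.600

-0.600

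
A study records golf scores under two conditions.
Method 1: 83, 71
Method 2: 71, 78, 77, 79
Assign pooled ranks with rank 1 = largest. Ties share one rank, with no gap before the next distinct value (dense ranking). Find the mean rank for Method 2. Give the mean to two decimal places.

Sorted (descending): 83, 79, 78, 77, 71, 71
The 2 values of 71 share dense rank 5.
Remaining distinct values take the next consecutive integers.
Method 2 values → pooled ranks: 71→5, 78→3, 77→4, 79→2
Mean rank = (5 + 3 + 4 + 2) / 4 = 3.50

3.50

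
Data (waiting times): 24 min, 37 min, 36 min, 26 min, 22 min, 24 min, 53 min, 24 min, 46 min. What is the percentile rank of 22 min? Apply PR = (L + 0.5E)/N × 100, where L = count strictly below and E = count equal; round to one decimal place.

5.6

N = 9.
Strictly below 22: 0. Equal to 22: 1.
PR = (0 + 0.5·1)/9 × 100 = 5.6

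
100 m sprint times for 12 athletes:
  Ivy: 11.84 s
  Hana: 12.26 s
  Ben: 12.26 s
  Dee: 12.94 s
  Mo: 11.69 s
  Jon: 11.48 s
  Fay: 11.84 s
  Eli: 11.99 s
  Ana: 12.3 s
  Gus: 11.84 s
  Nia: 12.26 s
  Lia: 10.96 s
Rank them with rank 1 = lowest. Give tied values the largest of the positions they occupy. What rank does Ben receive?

10

Sorted (ascending): 10.96, 11.48, 11.69, 11.84, 11.84, 11.84, 11.99, 12.26, 12.26, 12.26, 12.3, 12.94
The 3 values of 11.84 occupy positions 4–6 → each gets rank 6.
The 3 values of 12.26 occupy positions 8–10 → each gets rank 10.
Ben has value 12.26 s → rank 10.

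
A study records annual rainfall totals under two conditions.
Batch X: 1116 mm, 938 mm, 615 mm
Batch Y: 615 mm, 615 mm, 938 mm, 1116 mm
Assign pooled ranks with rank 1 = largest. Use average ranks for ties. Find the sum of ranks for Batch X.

Sorted (descending): 1116, 1116, 938, 938, 615, 615, 615
The 2 values of 1116 occupy positions 1–2 → average rank (1+2)/2 = 1.5.
The 2 values of 938 occupy positions 3–4 → average rank (3+4)/2 = 3.5.
The 3 values of 615 occupy positions 5–7 → average rank 6.
Batch X values → pooled ranks: 1116→1.5, 938→3.5, 615→6
Rank sum = 1.5 + 3.5 + 6 = 11

11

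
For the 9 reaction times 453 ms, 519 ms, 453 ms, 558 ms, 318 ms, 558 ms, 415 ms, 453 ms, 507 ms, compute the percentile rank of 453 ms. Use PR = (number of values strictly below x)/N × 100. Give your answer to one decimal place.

22.2

N = 9.
Strictly below 453: 2. Equal to 453: 3.
PR = 2/9 × 100 = 22.2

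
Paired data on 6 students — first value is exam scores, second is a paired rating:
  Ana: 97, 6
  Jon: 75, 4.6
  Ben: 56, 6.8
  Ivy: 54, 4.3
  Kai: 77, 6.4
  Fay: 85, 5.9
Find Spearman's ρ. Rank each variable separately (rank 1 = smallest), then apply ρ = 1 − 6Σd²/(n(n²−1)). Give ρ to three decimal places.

0.257

Ranks of variable 1: 6, 3, 2, 1, 4, 5
Ranks of variable 2: 4, 2, 6, 1, 5, 3
d = r₁ − r₂: 2, 1, -4, 0, -1, 2
d²: 4, 1, 16, 0, 1, 4; Σd² = 26
ρ = 1 − 6·26/(6·35) = 1 − 156/210 = 0.257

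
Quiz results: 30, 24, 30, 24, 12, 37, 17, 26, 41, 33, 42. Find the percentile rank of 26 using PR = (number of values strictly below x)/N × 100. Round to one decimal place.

36.4

N = 11.
Strictly below 26: 4. Equal to 26: 1.
PR = 4/11 × 100 = 36.4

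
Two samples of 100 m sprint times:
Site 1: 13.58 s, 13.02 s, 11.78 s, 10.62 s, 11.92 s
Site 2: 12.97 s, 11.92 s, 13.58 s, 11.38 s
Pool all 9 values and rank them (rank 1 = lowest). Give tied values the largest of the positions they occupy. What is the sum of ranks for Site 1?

Sorted (ascending): 10.62, 11.38, 11.78, 11.92, 11.92, 12.97, 13.02, 13.58, 13.58
The 2 values of 11.92 occupy positions 4–5 → each gets rank 5.
The 2 values of 13.58 occupy positions 8–9 → each gets rank 9.
Site 1 values → pooled ranks: 13.58→9, 13.02→7, 11.78→3, 10.62→1, 11.92→5
Rank sum = 9 + 7 + 3 + 1 + 5 = 25

25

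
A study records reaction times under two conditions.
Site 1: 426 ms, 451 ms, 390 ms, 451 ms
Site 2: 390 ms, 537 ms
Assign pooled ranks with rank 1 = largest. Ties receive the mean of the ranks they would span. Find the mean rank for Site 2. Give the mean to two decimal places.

3.25

Sorted (descending): 537, 451, 451, 426, 390, 390
The 2 values of 451 occupy positions 2–3 → average rank (2+3)/2 = 2.5.
The 2 values of 390 occupy positions 5–6 → average rank (5+6)/2 = 5.5.
Site 2 values → pooled ranks: 390→5.5, 537→1
Mean rank = (5.5 + 1) / 2 = 3.25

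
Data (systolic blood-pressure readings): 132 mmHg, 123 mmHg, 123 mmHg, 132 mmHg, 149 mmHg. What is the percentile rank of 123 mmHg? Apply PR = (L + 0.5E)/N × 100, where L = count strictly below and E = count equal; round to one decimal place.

N = 5.
Strictly below 123: 0. Equal to 123: 2.
PR = (0 + 0.5·2)/5 × 100 = 20.0

20.0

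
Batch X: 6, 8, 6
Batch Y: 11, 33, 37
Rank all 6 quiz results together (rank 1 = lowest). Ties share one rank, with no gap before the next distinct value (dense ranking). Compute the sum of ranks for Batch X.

4

Sorted (ascending): 6, 6, 8, 11, 33, 37
The 2 values of 6 share dense rank 1.
Remaining distinct values take the next consecutive integers.
Batch X values → pooled ranks: 6→1, 8→2, 6→1
Rank sum = 1 + 2 + 1 = 4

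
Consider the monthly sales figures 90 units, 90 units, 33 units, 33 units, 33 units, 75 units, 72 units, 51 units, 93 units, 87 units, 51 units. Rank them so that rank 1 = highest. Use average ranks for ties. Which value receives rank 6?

Sorted (descending): 93, 90, 90, 87, 75, 72, 51, 51, 33, 33, 33
The 2 values of 90 occupy positions 2–3 → average rank (2+3)/2 = 2.5.
The 2 values of 51 occupy positions 7–8 → average rank (7+8)/2 = 7.5.
The 3 values of 33 occupy positions 9–11 → average rank 10.
Rank 6 → value 72.

72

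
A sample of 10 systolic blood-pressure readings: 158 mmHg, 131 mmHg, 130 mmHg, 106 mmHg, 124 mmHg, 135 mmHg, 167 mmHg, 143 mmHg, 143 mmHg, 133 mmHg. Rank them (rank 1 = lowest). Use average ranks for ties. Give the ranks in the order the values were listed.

9, 4, 3, 1, 2, 6, 10, 7.5, 7.5, 5

Sorted (ascending): 106, 124, 130, 131, 133, 135, 143, 143, 158, 167
The 2 values of 143 occupy positions 7–8 → average rank (7+8)/2 = 7.5.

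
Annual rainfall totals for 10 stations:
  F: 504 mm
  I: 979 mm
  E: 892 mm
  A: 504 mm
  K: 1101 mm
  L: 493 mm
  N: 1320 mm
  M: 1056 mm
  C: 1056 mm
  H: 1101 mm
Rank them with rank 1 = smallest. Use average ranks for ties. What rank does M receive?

Sorted (ascending): 493, 504, 504, 892, 979, 1056, 1056, 1101, 1101, 1320
The 2 values of 504 occupy positions 2–3 → average rank (2+3)/2 = 2.5.
The 2 values of 1056 occupy positions 6–7 → average rank (6+7)/2 = 6.5.
The 2 values of 1101 occupy positions 8–9 → average rank (8+9)/2 = 8.5.
M has value 1056 mm → rank 6.5.

6.5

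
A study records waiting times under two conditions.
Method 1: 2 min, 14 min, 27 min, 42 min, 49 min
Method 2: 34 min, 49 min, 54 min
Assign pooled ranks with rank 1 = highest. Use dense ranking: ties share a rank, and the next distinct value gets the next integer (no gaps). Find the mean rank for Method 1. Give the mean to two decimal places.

4.60

Sorted (descending): 54, 49, 49, 42, 34, 27, 14, 2
The 2 values of 49 share dense rank 2.
Remaining distinct values take the next consecutive integers.
Method 1 values → pooled ranks: 2→7, 14→6, 27→5, 42→3, 49→2
Mean rank = (7 + 6 + 5 + 3 + 2) / 5 = 4.60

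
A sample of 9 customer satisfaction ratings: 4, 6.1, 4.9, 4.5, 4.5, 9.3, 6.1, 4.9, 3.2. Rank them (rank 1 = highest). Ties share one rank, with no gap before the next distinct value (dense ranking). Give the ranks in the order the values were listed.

5, 2, 3, 4, 4, 1, 2, 3, 6

Sorted (descending): 9.3, 6.1, 6.1, 4.9, 4.9, 4.5, 4.5, 4, 3.2
The 2 values of 6.1 share dense rank 2.
The 2 values of 4.9 share dense rank 3.
The 2 values of 4.5 share dense rank 4.
Remaining distinct values take the next consecutive integers.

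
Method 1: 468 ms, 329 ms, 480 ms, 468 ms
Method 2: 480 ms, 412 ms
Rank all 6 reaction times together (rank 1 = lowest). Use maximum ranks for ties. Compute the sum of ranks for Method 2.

8

Sorted (ascending): 329, 412, 468, 468, 480, 480
The 2 values of 468 occupy positions 3–4 → each gets rank 4.
The 2 values of 480 occupy positions 5–6 → each gets rank 6.
Method 2 values → pooled ranks: 480→6, 412→2
Rank sum = 6 + 2 = 8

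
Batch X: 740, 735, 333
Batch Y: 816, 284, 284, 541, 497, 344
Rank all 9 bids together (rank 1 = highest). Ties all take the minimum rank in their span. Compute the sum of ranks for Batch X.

12

Sorted (descending): 816, 740, 735, 541, 497, 344, 333, 284, 284
The 2 values of 284 occupy positions 8–9 → each gets rank 8.
Batch X values → pooled ranks: 740→2, 735→3, 333→7
Rank sum = 2 + 3 + 7 = 12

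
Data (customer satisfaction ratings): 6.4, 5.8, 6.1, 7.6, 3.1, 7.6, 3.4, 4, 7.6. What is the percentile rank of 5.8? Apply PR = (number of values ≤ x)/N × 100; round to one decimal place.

N = 9.
Strictly below 5.8: 3. Equal to 5.8: 1.
PR = 4/9 × 100 = 44.4

44.4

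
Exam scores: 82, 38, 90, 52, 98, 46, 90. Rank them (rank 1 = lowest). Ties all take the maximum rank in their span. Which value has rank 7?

98

Sorted (ascending): 38, 46, 52, 82, 90, 90, 98
The 2 values of 90 occupy positions 5–6 → each gets rank 6.
Rank 7 → value 98.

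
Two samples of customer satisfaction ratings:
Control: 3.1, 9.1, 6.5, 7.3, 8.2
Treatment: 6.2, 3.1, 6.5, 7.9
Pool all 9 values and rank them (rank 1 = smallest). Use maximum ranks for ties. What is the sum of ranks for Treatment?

Sorted (ascending): 3.1, 3.1, 6.2, 6.5, 6.5, 7.3, 7.9, 8.2, 9.1
The 2 values of 3.1 occupy positions 1–2 → each gets rank 2.
The 2 values of 6.5 occupy positions 4–5 → each gets rank 5.
Treatment values → pooled ranks: 6.2→3, 3.1→2, 6.5→5, 7.9→7
Rank sum = 3 + 2 + 5 + 7 = 17

17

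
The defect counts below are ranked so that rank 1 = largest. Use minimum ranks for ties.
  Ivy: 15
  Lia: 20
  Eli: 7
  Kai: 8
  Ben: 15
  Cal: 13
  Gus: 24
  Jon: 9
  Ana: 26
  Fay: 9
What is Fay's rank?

7

Sorted (descending): 26, 24, 20, 15, 15, 13, 9, 9, 8, 7
The 2 values of 15 occupy positions 4–5 → each gets rank 4.
The 2 values of 9 occupy positions 7–8 → each gets rank 7.
Fay has value 9 → rank 7.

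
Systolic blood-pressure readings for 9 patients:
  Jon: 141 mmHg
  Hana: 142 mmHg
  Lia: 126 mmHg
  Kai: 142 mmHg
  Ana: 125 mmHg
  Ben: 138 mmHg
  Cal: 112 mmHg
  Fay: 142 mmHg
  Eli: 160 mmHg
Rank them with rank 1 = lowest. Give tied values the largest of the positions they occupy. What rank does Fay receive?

Sorted (ascending): 112, 125, 126, 138, 141, 142, 142, 142, 160
The 3 values of 142 occupy positions 6–8 → each gets rank 8.
Fay has value 142 mmHg → rank 8.

8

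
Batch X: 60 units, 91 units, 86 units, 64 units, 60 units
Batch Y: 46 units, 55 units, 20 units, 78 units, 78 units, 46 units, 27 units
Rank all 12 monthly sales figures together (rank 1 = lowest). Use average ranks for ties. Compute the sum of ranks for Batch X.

Sorted (ascending): 20, 27, 46, 46, 55, 60, 60, 64, 78, 78, 86, 91
The 2 values of 46 occupy positions 3–4 → average rank (3+4)/2 = 3.5.
The 2 values of 60 occupy positions 6–7 → average rank (6+7)/2 = 6.5.
The 2 values of 78 occupy positions 9–10 → average rank (9+10)/2 = 9.5.
Batch X values → pooled ranks: 60→6.5, 91→12, 86→11, 64→8, 60→6.5
Rank sum = 6.5 + 12 + 11 + 8 + 6.5 = 44

44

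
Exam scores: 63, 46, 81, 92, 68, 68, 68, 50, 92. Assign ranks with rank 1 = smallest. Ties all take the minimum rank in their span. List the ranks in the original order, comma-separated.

Sorted (ascending): 46, 50, 63, 68, 68, 68, 81, 92, 92
The 3 values of 68 occupy positions 4–6 → each gets rank 4.
The 2 values of 92 occupy positions 8–9 → each gets rank 8.

3, 1, 7, 8, 4, 4, 4, 2, 8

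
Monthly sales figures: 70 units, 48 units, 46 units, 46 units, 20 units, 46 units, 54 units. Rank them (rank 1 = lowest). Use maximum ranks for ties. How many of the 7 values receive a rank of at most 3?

1

Sorted (ascending): 20, 46, 46, 46, 48, 54, 70
The 3 values of 46 occupy positions 2–4 → each gets rank 4.
Ranks ≤ 3: {1} → 1 value.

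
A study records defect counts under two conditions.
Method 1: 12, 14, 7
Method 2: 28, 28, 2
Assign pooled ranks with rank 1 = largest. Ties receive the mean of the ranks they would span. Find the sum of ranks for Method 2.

Sorted (descending): 28, 28, 14, 12, 7, 2
The 2 values of 28 occupy positions 1–2 → average rank (1+2)/2 = 1.5.
Method 2 values → pooled ranks: 28→1.5, 28→1.5, 2→6
Rank sum = 1.5 + 1.5 + 6 = 9

9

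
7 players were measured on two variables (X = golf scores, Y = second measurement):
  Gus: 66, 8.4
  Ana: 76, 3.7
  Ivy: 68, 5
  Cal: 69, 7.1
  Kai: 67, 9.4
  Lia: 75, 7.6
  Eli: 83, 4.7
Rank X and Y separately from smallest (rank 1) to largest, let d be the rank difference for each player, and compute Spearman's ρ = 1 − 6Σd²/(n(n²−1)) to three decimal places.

Ranks of variable 1: 1, 6, 3, 4, 2, 5, 7
Ranks of variable 2: 6, 1, 3, 4, 7, 5, 2
d = r₁ − r₂: -5, 5, 0, 0, -5, 0, 5
d²: 25, 25, 0, 0, 25, 0, 25; Σd² = 100
ρ = 1 − 6·100/(7·48) = 1 − 600/336 = -0.786

-0.786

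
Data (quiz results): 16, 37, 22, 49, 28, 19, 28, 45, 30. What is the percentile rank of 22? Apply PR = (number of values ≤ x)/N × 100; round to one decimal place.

33.3

N = 9.
Strictly below 22: 2. Equal to 22: 1.
PR = 3/9 × 100 = 33.3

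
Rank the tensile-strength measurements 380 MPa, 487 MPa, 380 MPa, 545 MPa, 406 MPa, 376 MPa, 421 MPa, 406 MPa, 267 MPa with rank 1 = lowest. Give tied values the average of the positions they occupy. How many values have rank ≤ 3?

2

Sorted (ascending): 267, 376, 380, 380, 406, 406, 421, 487, 545
The 2 values of 380 occupy positions 3–4 → average rank (3+4)/2 = 3.5.
The 2 values of 406 occupy positions 5–6 → average rank (5+6)/2 = 5.5.
Ranks ≤ 3: {1, 2} → 2 values.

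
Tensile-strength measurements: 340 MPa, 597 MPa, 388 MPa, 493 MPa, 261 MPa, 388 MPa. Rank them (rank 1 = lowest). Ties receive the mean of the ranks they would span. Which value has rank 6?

Sorted (ascending): 261, 340, 388, 388, 493, 597
The 2 values of 388 occupy positions 3–4 → average rank (3+4)/2 = 3.5.
Rank 6 → value 597.

597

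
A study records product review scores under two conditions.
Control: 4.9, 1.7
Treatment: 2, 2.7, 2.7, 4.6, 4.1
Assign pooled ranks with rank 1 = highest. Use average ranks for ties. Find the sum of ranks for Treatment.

Sorted (descending): 4.9, 4.6, 4.1, 2.7, 2.7, 2, 1.7
The 2 values of 2.7 occupy positions 4–5 → average rank (4+5)/2 = 4.5.
Treatment values → pooled ranks: 2→6, 2.7→4.5, 2.7→4.5, 4.6→2, 4.1→3
Rank sum = 6 + 4.5 + 4.5 + 2 + 3 = 20

20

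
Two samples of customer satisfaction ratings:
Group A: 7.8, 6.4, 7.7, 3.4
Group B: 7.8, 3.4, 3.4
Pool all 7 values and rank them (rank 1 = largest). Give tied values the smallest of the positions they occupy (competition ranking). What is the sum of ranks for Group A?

Sorted (descending): 7.8, 7.8, 7.7, 6.4, 3.4, 3.4, 3.4
The 2 values of 7.8 occupy positions 1–2 → each gets rank 1.
The 3 values of 3.4 occupy positions 5–7 → each gets rank 5.
Group A values → pooled ranks: 7.8→1, 6.4→4, 7.7→3, 3.4→5
Rank sum = 1 + 4 + 3 + 5 = 13

13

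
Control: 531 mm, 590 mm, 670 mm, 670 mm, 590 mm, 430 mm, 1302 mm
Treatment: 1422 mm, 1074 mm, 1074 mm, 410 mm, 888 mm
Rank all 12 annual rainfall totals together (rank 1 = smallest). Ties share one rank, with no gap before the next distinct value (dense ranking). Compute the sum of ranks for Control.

Sorted (ascending): 410, 430, 531, 590, 590, 670, 670, 888, 1074, 1074, 1302, 1422
The 2 values of 590 share dense rank 4.
The 2 values of 670 share dense rank 5.
The 2 values of 1074 share dense rank 7.
Remaining distinct values take the next consecutive integers.
Control values → pooled ranks: 531→3, 590→4, 670→5, 670→5, 590→4, 430→2, 1302→8
Rank sum = 3 + 4 + 5 + 5 + 4 + 2 + 8 = 31

31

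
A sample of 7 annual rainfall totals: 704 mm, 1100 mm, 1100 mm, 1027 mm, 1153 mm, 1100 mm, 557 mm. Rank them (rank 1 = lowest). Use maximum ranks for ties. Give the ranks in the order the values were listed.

Sorted (ascending): 557, 704, 1027, 1100, 1100, 1100, 1153
The 3 values of 1100 occupy positions 4–6 → each gets rank 6.

2, 6, 6, 3, 7, 6, 1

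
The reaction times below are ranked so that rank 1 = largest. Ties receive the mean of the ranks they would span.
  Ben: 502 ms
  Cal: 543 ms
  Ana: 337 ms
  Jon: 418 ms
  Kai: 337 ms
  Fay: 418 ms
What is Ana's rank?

Sorted (descending): 543, 502, 418, 418, 337, 337
The 2 values of 418 occupy positions 3–4 → average rank (3+4)/2 = 3.5.
The 2 values of 337 occupy positions 5–6 → average rank (5+6)/2 = 5.5.
Ana has value 337 ms → rank 5.5.

5.5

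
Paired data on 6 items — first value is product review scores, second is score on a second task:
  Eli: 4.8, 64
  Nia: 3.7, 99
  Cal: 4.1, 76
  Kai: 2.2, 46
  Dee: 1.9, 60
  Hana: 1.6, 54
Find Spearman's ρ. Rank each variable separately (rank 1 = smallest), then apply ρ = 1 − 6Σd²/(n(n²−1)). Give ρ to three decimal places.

Ranks of variable 1: 6, 4, 5, 3, 2, 1
Ranks of variable 2: 4, 6, 5, 1, 3, 2
d = r₁ − r₂: 2, -2, 0, 2, -1, -1
d²: 4, 4, 0, 4, 1, 1; Σd² = 14
ρ = 1 − 6·14/(6·35) = 1 − 84/210 = 0.600

0.600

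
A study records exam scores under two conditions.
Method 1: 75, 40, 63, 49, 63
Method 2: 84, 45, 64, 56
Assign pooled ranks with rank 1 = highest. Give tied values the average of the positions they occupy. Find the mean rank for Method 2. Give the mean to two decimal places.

Sorted (descending): 84, 75, 64, 63, 63, 56, 49, 45, 40
The 2 values of 63 occupy positions 4–5 → average rank (4+5)/2 = 4.5.
Method 2 values → pooled ranks: 84→1, 45→8, 64→3, 56→6
Mean rank = (1 + 8 + 3 + 6) / 4 = 4.50

4.50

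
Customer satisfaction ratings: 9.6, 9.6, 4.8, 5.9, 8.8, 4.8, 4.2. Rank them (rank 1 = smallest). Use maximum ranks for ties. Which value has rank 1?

4.2

Sorted (ascending): 4.2, 4.8, 4.8, 5.9, 8.8, 9.6, 9.6
The 2 values of 4.8 occupy positions 2–3 → each gets rank 3.
The 2 values of 9.6 occupy positions 6–7 → each gets rank 7.
Rank 1 → value 4.2.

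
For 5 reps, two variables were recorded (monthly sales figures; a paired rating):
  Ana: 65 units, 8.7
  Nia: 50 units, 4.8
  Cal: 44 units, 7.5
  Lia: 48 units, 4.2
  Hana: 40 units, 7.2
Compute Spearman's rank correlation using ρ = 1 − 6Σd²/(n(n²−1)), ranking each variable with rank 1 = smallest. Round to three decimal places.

Ranks of variable 1: 5, 4, 2, 3, 1
Ranks of variable 2: 5, 2, 4, 1, 3
d = r₁ − r₂: 0, 2, -2, 2, -2
d²: 0, 4, 4, 4, 4; Σd² = 16
ρ = 1 − 6·16/(5·24) = 1 − 96/120 = 0.200

0.200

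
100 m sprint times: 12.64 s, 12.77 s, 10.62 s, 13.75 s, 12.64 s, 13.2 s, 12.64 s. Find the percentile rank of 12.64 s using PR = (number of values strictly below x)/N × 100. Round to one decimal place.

N = 7.
Strictly below 12.64: 1. Equal to 12.64: 3.
PR = 1/7 × 100 = 14.3

14.3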